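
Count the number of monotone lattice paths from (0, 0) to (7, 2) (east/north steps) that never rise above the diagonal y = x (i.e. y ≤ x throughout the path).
Number of paths = 27

By the reflection principle (André's argument), the number of monotone paths to (7, 2) with n ≤ m that never go above y = x is C(9, 7) − C(9, 8) = 36 − 9 = 27.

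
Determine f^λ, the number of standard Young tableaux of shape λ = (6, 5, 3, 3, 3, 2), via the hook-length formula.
# SYT of shape (6, 5, 3, 3, 3, 2) = 1425854430

Hook-length formula: f^λ = n! / Π hook(c), product over all cells c of the Young diagram. For λ = (6, 5, 3, 3, 3, 2), n = 22 boxes. Hook lengths by row (left-to-right, top-to-bottom): [11, 10, 8, 4, 3, 1]; [9, 8, 6, 2, 1]; [6, 5, 3]; [5, 4, 2]; [4, 3, 1]; [2, 1]. Product of hooks = 788299776000. So f^λ = 22! / 788299776000 = 1124000727777607680000 / 788299776000 = 1425854430.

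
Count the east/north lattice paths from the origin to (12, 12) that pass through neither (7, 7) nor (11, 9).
Number of paths = 1373372

Inclusion–exclusion. Total paths: C(24, 12) = 2704156. Through P₁: C(14, 7)·C(10, 5) = 864864. Through P₂: C(20, 11)·C(4, 1) = 671840. Since P₁ is strictly southwest of P₂, a monotone path through both must visit P₁ then P₂; paths through both = C(14, 7)·C(6, 4)·C(4, 1) = 205920. Avoid both = 2704156 − 864864 − 671840 + 205920 = 1373372.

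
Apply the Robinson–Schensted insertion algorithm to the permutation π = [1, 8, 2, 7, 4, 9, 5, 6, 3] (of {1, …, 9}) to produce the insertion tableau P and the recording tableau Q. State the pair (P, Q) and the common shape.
P = [1, 2, 3, 5, 6] / [4, 9] / [7] / [8];  Q = [1, 2, 4, 6, 8] / [3, 7] / [5] / [9];  common shape = (5, 2, 1, 1)

Row-insert the values π_1, π_2, … into P one at a time, bumping the leftmost entry strictly greater than the inserted value down to the next row. The recording tableau Q records, in position (i, j), the step at which that cell was added to P.
  Insert 1 (step 1): P = [1];  Q = [1]
  Insert 8 (step 2): P = [1, 8];  Q = [1, 2]
  Insert 2 (step 3): P = [1, 2] / [8];  Q = [1, 2] / [3]
  Insert 7 (step 4): P = [1, 2, 7] / [8];  Q = [1, 2, 4] / [3]
  Insert 4 (step 5): P = [1, 2, 4] / [7] / [8];  Q = [1, 2, 4] / [3] / [5]
  Insert 9 (step 6): P = [1, 2, 4, 9] / [7] / [8];  Q = [1, 2, 4, 6] / [3] / [5]
  Insert 5 (step 7): P = [1, 2, 4, 5] / [7, 9] / [8];  Q = [1, 2, 4, 6] / [3, 7] / [5]
  Insert 6 (step 8): P = [1, 2, 4, 5, 6] / [7, 9] / [8];  Q = [1, 2, 4, 6, 8] / [3, 7] / [5]
  Insert 3 (step 9): P = [1, 2, 3, 5, 6] / [4, 9] / [7] / [8];  Q = [1, 2, 4, 6, 8] / [3, 7] / [5] / [9]
Final shape: (5, 2, 1, 1).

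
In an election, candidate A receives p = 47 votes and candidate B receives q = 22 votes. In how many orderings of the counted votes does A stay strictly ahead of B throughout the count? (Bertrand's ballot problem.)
Strict-lead orderings = 213286697842764000

Total orderings of the 69 votes with 47 for A: C(69, 47) = 588671286046028640. By the Bertrand ballot formula (Cycle Lemma / reflection principle), the number of orderings in which A is strictly ahead of B throughout is (p − q)/(p + q) · C(p + q, p) = (47 − 22)/(47 + 22) · 588671286046028640 = 213286697842764000.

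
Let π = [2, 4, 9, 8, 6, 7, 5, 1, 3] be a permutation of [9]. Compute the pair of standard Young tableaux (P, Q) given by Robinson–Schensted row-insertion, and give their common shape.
P = [1, 3, 5, 7] / [2, 4] / [6] / [8] / [9];  Q = [1, 2, 3, 6] / [4, 9] / [5] / [7] / [8];  common shape = (4, 2, 1, 1, 1)

Row-insert the values π_1, π_2, … into P one at a time, bumping the leftmost entry strictly greater than the inserted value down to the next row. The recording tableau Q records, in position (i, j), the step at which that cell was added to P.
  Insert 2 (step 1): P = [2];  Q = [1]
  Insert 4 (step 2): P = [2, 4];  Q = [1, 2]
  Insert 9 (step 3): P = [2, 4, 9];  Q = [1, 2, 3]
  Insert 8 (step 4): P = [2, 4, 8] / [9];  Q = [1, 2, 3] / [4]
  Insert 6 (step 5): P = [2, 4, 6] / [8] / [9];  Q = [1, 2, 3] / [4] / [5]
  Insert 7 (step 6): P = [2, 4, 6, 7] / [8] / [9];  Q = [1, 2, 3, 6] / [4] / [5]
  Insert 5 (step 7): P = [2, 4, 5, 7] / [6] / [8] / [9];  Q = [1, 2, 3, 6] / [4] / [5] / [7]
  Insert 1 (step 8): P = [1, 4, 5, 7] / [2] / [6] / [8] / [9];  Q = [1, 2, 3, 6] / [4] / [5] / [7] / [8]
  Insert 3 (step 9): P = [1, 3, 5, 7] / [2, 4] / [6] / [8] / [9];  Q = [1, 2, 3, 6] / [4, 9] / [5] / [7] / [8]
Final shape: (4, 2, 1, 1, 1).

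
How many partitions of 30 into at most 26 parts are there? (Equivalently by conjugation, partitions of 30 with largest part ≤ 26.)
p(30, parts ≤ 26) = 5597

Use the recurrence p(n, m) = p(n, m−1) + p(n−m, m): either the largest part is < m (count p(n, m−1)) or the largest part is exactly m (remove one copy of m, count p(n−m, m)). With p(0, ·) = 1 this gives p(30, parts ≤ 26) = 5597. (By conjugating Young diagrams, this also counts partitions of 30 into at most 26 parts.)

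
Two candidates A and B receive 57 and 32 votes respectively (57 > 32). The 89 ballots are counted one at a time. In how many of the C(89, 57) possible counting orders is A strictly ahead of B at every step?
Strict-lead orderings = 434838452708091198869850

Total orderings of the 89 votes with 57 for A: C(89, 57) = 1548024891640804667976666. By the Bertrand ballot formula (Cycle Lemma / reflection principle), the number of orderings in which A is strictly ahead of B throughout is (p − q)/(p + q) · C(p + q, p) = (57 − 32)/(57 + 32) · 1548024891640804667976666 = 434838452708091198869850.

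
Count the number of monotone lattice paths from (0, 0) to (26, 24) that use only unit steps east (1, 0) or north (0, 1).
Number of paths = 121548660036300

A monotone lattice path from (0, 0) to (26, 24) consists of 26 east steps and 24 north steps in some order, so it is determined by which 26 of the 50 steps are east. The count is C(50, 26) = 121548660036300.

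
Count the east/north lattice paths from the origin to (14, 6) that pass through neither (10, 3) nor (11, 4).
Number of paths = 20820

Inclusion–exclusion. Total paths: C(20, 14) = 38760. Through P₁: C(13, 10)·C(7, 4) = 10010. Through P₂: C(15, 11)·C(5, 3) = 13650. Since P₁ is strictly southwest of P₂, a monotone path through both must visit P₁ then P₂; paths through both = C(13, 10)·C(2, 1)·C(5, 3) = 5720. Avoid both = 38760 − 10010 − 13650 + 5720 = 20820.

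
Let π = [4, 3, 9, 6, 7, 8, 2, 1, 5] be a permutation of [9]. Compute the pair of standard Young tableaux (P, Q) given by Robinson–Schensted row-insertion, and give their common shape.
P = [1, 5, 7, 8] / [2, 6] / [3, 9] / [4];  Q = [1, 3, 5, 6] / [2, 4] / [7, 9] / [8];  common shape = (4, 2, 2, 1)

Row-insert the values π_1, π_2, … into P one at a time, bumping the leftmost entry strictly greater than the inserted value down to the next row. The recording tableau Q records, in position (i, j), the step at which that cell was added to P.
  Insert 4 (step 1): P = [4];  Q = [1]
  Insert 3 (step 2): P = [3] / [4];  Q = [1] / [2]
  Insert 9 (step 3): P = [3, 9] / [4];  Q = [1, 3] / [2]
  Insert 6 (step 4): P = [3, 6] / [4, 9];  Q = [1, 3] / [2, 4]
  Insert 7 (step 5): P = [3, 6, 7] / [4, 9];  Q = [1, 3, 5] / [2, 4]
  Insert 8 (step 6): P = [3, 6, 7, 8] / [4, 9];  Q = [1, 3, 5, 6] / [2, 4]
  Insert 2 (step 7): P = [2, 6, 7, 8] / [3, 9] / [4];  Q = [1, 3, 5, 6] / [2, 4] / [7]
  Insert 1 (step 8): P = [1, 6, 7, 8] / [2, 9] / [3] / [4];  Q = [1, 3, 5, 6] / [2, 4] / [7] / [8]
  Insert 5 (step 9): P = [1, 5, 7, 8] / [2, 6] / [3, 9] / [4];  Q = [1, 3, 5, 6] / [2, 4] / [7, 9] / [8]
Final shape: (4, 2, 2, 1).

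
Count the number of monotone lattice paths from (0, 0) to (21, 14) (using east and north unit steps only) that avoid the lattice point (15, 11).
Number of paths = 1670961960

Total paths from (0, 0) to (21, 14): C(35, 21) = 2319959400. Paths through (15, 11): (paths (0, 0) → (15, 11)) × (paths (15, 11) → (21, 14)) = C(26, 15) · C(9, 6) = 7726160 · 84 = 648997440. Avoidance count = 2319959400 − 648997440 = 1670961960.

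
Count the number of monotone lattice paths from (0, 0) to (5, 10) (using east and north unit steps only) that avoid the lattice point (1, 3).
Number of paths = 1683

Total paths from (0, 0) to (5, 10): C(15, 5) = 3003. Paths through (1, 3): (paths (0, 0) → (1, 3)) × (paths (1, 3) → (5, 10)) = C(4, 1) · C(11, 4) = 4 · 330 = 1320. Avoidance count = 3003 − 1320 = 1683.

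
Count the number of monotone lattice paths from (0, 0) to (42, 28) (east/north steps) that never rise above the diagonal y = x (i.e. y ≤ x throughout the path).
Number of paths = 9754585092493487400

By the reflection principle (André's argument), the number of monotone paths to (42, 28) with n ≤ m that never go above y = x is C(70, 42) − C(70, 43) = 27963143931814663880 − 18208558839321176480 = 9754585092493487400.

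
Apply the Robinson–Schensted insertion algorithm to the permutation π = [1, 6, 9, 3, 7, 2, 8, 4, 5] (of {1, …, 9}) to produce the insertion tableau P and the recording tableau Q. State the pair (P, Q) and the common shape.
P = [1, 2, 4, 5] / [3, 7, 8] / [6, 9];  Q = [1, 2, 3, 7] / [4, 5, 9] / [6, 8];  common shape = (4, 3, 2)

Row-insert the values π_1, π_2, … into P one at a time, bumping the leftmost entry strictly greater than the inserted value down to the next row. The recording tableau Q records, in position (i, j), the step at which that cell was added to P.
  Insert 1 (step 1): P = [1];  Q = [1]
  Insert 6 (step 2): P = [1, 6];  Q = [1, 2]
  Insert 9 (step 3): P = [1, 6, 9];  Q = [1, 2, 3]
  Insert 3 (step 4): P = [1, 3, 9] / [6];  Q = [1, 2, 3] / [4]
  Insert 7 (step 5): P = [1, 3, 7] / [6, 9];  Q = [1, 2, 3] / [4, 5]
  Insert 2 (step 6): P = [1, 2, 7] / [3, 9] / [6];  Q = [1, 2, 3] / [4, 5] / [6]
  Insert 8 (step 7): P = [1, 2, 7, 8] / [3, 9] / [6];  Q = [1, 2, 3, 7] / [4, 5] / [6]
  Insert 4 (step 8): P = [1, 2, 4, 8] / [3, 7] / [6, 9];  Q = [1, 2, 3, 7] / [4, 5] / [6, 8]
  Insert 5 (step 9): P = [1, 2, 4, 5] / [3, 7, 8] / [6, 9];  Q = [1, 2, 3, 7] / [4, 5, 9] / [6, 8]
Final shape: (4, 3, 2).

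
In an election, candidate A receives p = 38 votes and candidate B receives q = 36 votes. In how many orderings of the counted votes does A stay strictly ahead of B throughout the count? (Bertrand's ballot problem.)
Strict-lead orderings = 45950804324621742364

Total orderings of the 74 votes with 38 for A: C(74, 38) = 1700179760011004467468. By the Bertrand ballot formula (Cycle Lemma / reflection principle), the number of orderings in which A is strictly ahead of B throughout is (p − q)/(p + q) · C(p + q, p) = (38 − 36)/(38 + 36) · 1700179760011004467468 = 45950804324621742364.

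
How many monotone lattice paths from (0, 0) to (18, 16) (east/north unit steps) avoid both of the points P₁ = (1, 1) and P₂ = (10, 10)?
Number of paths = 809705442

Inclusion–exclusion. Total paths: C(34, 18) = 2203961430. Through P₁: C(2, 1)·C(32, 17) = 1131445440. Through P₂: C(20, 10)·C(14, 8) = 554822268. Since P₁ is strictly southwest of P₂, a monotone path through both must visit P₁ then P₂; paths through both = C(2, 1)·C(18, 9)·C(14, 8) = 292011720. Avoid both = 2203961430 − 1131445440 − 554822268 + 292011720 = 809705442.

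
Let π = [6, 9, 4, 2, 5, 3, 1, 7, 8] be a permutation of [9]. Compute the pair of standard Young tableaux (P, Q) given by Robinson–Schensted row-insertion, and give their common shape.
P = [1, 3, 7, 8] / [2, 5] / [4, 9] / [6];  Q = [1, 2, 8, 9] / [3, 5] / [4, 6] / [7];  common shape = (4, 2, 2, 1)

Row-insert the values π_1, π_2, … into P one at a time, bumping the leftmost entry strictly greater than the inserted value down to the next row. The recording tableau Q records, in position (i, j), the step at which that cell was added to P.
  Insert 6 (step 1): P = [6];  Q = [1]
  Insert 9 (step 2): P = [6, 9];  Q = [1, 2]
  Insert 4 (step 3): P = [4, 9] / [6];  Q = [1, 2] / [3]
  Insert 2 (step 4): P = [2, 9] / [4] / [6];  Q = [1, 2] / [3] / [4]
  Insert 5 (step 5): P = [2, 5] / [4, 9] / [6];  Q = [1, 2] / [3, 5] / [4]
  Insert 3 (step 6): P = [2, 3] / [4, 5] / [6, 9];  Q = [1, 2] / [3, 5] / [4, 6]
  Insert 1 (step 7): P = [1, 3] / [2, 5] / [4, 9] / [6];  Q = [1, 2] / [3, 5] / [4, 6] / [7]
  Insert 7 (step 8): P = [1, 3, 7] / [2, 5] / [4, 9] / [6];  Q = [1, 2, 8] / [3, 5] / [4, 6] / [7]
  Insert 8 (step 9): P = [1, 3, 7, 8] / [2, 5] / [4, 9] / [6];  Q = [1, 2, 8, 9] / [3, 5] / [4, 6] / [7]
Final shape: (4, 2, 2, 1).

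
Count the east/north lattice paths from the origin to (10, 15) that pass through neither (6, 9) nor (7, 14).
Number of paths = 1872710

Inclusion–exclusion. Total paths: C(25, 10) = 3268760. Through P₁: C(15, 6)·C(10, 4) = 1051050. Through P₂: C(21, 7)·C(4, 3) = 465120. Since P₁ is strictly southwest of P₂, a monotone path through both must visit P₁ then P₂; paths through both = C(15, 6)·C(6, 1)·C(4, 3) = 120120. Avoid both = 3268760 − 1051050 − 465120 + 120120 = 1872710.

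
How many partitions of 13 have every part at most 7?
p(13, parts ≤ 7) = 82

Partitions of 13 with all parts ≤ 7: 7+6, 7+5+1, 7+4+2, 7+4+1+1, 7+3+3, 7+3+2+1, 7+3+1+1+1, 7+2+2+2, 7+2+2+1+1, 7+2+1+1+1+1, 7+1+1+1+1+1+1, 6+6+1, 6+5+2, 6+5+1+1, 6+4+3, 6+4+2+1, 6+4+1+1+1, 6+3+3+1, 6+3+2+2, 6+3+2+1+1, 6+3+1+1+1+1, 6+2+2+2+1, 6+2+2+1+1+1, 6+2+1+1+1+1+1, 6+1+1+1+1+1+1+1, 5+5+3, 5+5+2+1, 5+5+1+1+1, 5+4+4, 5+4+3+1, … (82 total). Count = 82.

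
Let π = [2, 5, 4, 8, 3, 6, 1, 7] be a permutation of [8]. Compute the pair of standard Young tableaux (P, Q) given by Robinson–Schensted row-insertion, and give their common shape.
P = [1, 3, 6, 7] / [2, 8] / [4] / [5];  Q = [1, 2, 4, 8] / [3, 6] / [5] / [7];  common shape = (4, 2, 1, 1)

Row-insert the values π_1, π_2, … into P one at a time, bumping the leftmost entry strictly greater than the inserted value down to the next row. The recording tableau Q records, in position (i, j), the step at which that cell was added to P.
  Insert 2 (step 1): P = [2];  Q = [1]
  Insert 5 (step 2): P = [2, 5];  Q = [1, 2]
  Insert 4 (step 3): P = [2, 4] / [5];  Q = [1, 2] / [3]
  Insert 8 (step 4): P = [2, 4, 8] / [5];  Q = [1, 2, 4] / [3]
  Insert 3 (step 5): P = [2, 3, 8] / [4] / [5];  Q = [1, 2, 4] / [3] / [5]
  Insert 6 (step 6): P = [2, 3, 6] / [4, 8] / [5];  Q = [1, 2, 4] / [3, 6] / [5]
  Insert 1 (step 7): P = [1, 3, 6] / [2, 8] / [4] / [5];  Q = [1, 2, 4] / [3, 6] / [5] / [7]
  Insert 7 (step 8): P = [1, 3, 6, 7] / [2, 8] / [4] / [5];  Q = [1, 2, 4, 8] / [3, 6] / [5] / [7]
Final shape: (4, 2, 1, 1).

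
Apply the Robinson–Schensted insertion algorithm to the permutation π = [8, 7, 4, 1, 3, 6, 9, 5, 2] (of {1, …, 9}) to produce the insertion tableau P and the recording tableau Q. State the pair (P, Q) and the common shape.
P = [1, 2, 5, 9] / [3, 6] / [4] / [7] / [8];  Q = [1, 5, 6, 7] / [2, 8] / [3] / [4] / [9];  common shape = (4, 2, 1, 1, 1)

Row-insert the values π_1, π_2, … into P one at a time, bumping the leftmost entry strictly greater than the inserted value down to the next row. The recording tableau Q records, in position (i, j), the step at which that cell was added to P.
  Insert 8 (step 1): P = [8];  Q = [1]
  Insert 7 (step 2): P = [7] / [8];  Q = [1] / [2]
  Insert 4 (step 3): P = [4] / [7] / [8];  Q = [1] / [2] / [3]
  Insert 1 (step 4): P = [1] / [4] / [7] / [8];  Q = [1] / [2] / [3] / [4]
  Insert 3 (step 5): P = [1, 3] / [4] / [7] / [8];  Q = [1, 5] / [2] / [3] / [4]
  Insert 6 (step 6): P = [1, 3, 6] / [4] / [7] / [8];  Q = [1, 5, 6] / [2] / [3] / [4]
  Insert 9 (step 7): P = [1, 3, 6, 9] / [4] / [7] / [8];  Q = [1, 5, 6, 7] / [2] / [3] / [4]
  Insert 5 (step 8): P = [1, 3, 5, 9] / [4, 6] / [7] / [8];  Q = [1, 5, 6, 7] / [2, 8] / [3] / [4]
  Insert 2 (step 9): P = [1, 2, 5, 9] / [3, 6] / [4] / [7] / [8];  Q = [1, 5, 6, 7] / [2, 8] / [3] / [4] / [9]
Final shape: (4, 2, 1, 1, 1).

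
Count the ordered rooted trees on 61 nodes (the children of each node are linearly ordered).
C_60 = 1583850964596120042686772779038896

These ordered rooted trees are counted by the Catalan number C_n = (1/(n + 1)) · C(2n, n). For n = 60: C_60 = (1/61) · C(120, 60) = 96614908840363322603893139521372656/61 = 1583850964596120042686772779038896.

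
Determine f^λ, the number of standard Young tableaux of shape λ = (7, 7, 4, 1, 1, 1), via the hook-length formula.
# SYT of shape (7, 7, 4, 1, 1, 1) = 151164000

Hook-length formula: f^λ = n! / Π hook(c), product over all cells c of the Young diagram. For λ = (7, 7, 4, 1, 1, 1), n = 21 boxes. Hook lengths by row (left-to-right, top-to-bottom): [12, 8, 7, 6, 4, 3, 2]; [11, 7, 6, 5, 3, 2, 1]; [7, 3, 2, 1]; [3]; [2]; [1]. Product of hooks = 337983528960. So f^λ = 21! / 337983528960 = 51090942171709440000 / 337983528960 = 151164000.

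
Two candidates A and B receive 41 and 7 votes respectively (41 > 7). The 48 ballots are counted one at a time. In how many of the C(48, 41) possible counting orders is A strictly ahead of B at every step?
Strict-lead orderings = 52153926

Total orderings of the 48 votes with 41 for A: C(48, 41) = 73629072. By the Bertrand ballot formula (Cycle Lemma / reflection principle), the number of orderings in which A is strictly ahead of B throughout is (p − q)/(p + q) · C(p + q, p) = (41 − 7)/(41 + 7) · 73629072 = 52153926.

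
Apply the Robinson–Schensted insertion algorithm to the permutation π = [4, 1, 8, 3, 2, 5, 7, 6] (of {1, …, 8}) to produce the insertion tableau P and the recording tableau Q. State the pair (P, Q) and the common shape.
P = [1, 2, 5, 6] / [3, 7] / [4, 8];  Q = [1, 3, 6, 7] / [2, 4] / [5, 8];  common shape = (4, 2, 2)

Row-insert the values π_1, π_2, … into P one at a time, bumping the leftmost entry strictly greater than the inserted value down to the next row. The recording tableau Q records, in position (i, j), the step at which that cell was added to P.
  Insert 4 (step 1): P = [4];  Q = [1]
  Insert 1 (step 2): P = [1] / [4];  Q = [1] / [2]
  Insert 8 (step 3): P = [1, 8] / [4];  Q = [1, 3] / [2]
  Insert 3 (step 4): P = [1, 3] / [4, 8];  Q = [1, 3] / [2, 4]
  Insert 2 (step 5): P = [1, 2] / [3, 8] / [4];  Q = [1, 3] / [2, 4] / [5]
  Insert 5 (step 6): P = [1, 2, 5] / [3, 8] / [4];  Q = [1, 3, 6] / [2, 4] / [5]
  Insert 7 (step 7): P = [1, 2, 5, 7] / [3, 8] / [4];  Q = [1, 3, 6, 7] / [2, 4] / [5]
  Insert 6 (step 8): P = [1, 2, 5, 6] / [3, 7] / [4, 8];  Q = [1, 3, 6, 7] / [2, 4] / [5, 8]
Final shape: (4, 2, 2).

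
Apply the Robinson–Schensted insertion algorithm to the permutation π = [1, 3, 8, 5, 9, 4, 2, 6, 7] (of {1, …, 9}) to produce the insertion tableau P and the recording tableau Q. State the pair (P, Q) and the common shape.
P = [1, 2, 4, 6, 7] / [3, 9] / [5] / [8];  Q = [1, 2, 3, 5, 9] / [4, 8] / [6] / [7];  common shape = (5, 2, 1, 1)

Row-insert the values π_1, π_2, … into P one at a time, bumping the leftmost entry strictly greater than the inserted value down to the next row. The recording tableau Q records, in position (i, j), the step at which that cell was added to P.
  Insert 1 (step 1): P = [1];  Q = [1]
  Insert 3 (step 2): P = [1, 3];  Q = [1, 2]
  Insert 8 (step 3): P = [1, 3, 8];  Q = [1, 2, 3]
  Insert 5 (step 4): P = [1, 3, 5] / [8];  Q = [1, 2, 3] / [4]
  Insert 9 (step 5): P = [1, 3, 5, 9] / [8];  Q = [1, 2, 3, 5] / [4]
  Insert 4 (step 6): P = [1, 3, 4, 9] / [5] / [8];  Q = [1, 2, 3, 5] / [4] / [6]
  Insert 2 (step 7): P = [1, 2, 4, 9] / [3] / [5] / [8];  Q = [1, 2, 3, 5] / [4] / [6] / [7]
  Insert 6 (step 8): P = [1, 2, 4, 6] / [3, 9] / [5] / [8];  Q = [1, 2, 3, 5] / [4, 8] / [6] / [7]
  Insert 7 (step 9): P = [1, 2, 4, 6, 7] / [3, 9] / [5] / [8];  Q = [1, 2, 3, 5, 9] / [4, 8] / [6] / [7]
Final shape: (5, 2, 1, 1).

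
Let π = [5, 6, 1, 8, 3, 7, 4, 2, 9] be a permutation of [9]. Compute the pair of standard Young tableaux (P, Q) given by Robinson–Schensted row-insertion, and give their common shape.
P = [1, 2, 4, 9] / [3, 6, 7] / [5] / [8];  Q = [1, 2, 4, 9] / [3, 5, 6] / [7] / [8];  common shape = (4, 3, 1, 1)

Row-insert the values π_1, π_2, … into P one at a time, bumping the leftmost entry strictly greater than the inserted value down to the next row. The recording tableau Q records, in position (i, j), the step at which that cell was added to P.
  Insert 5 (step 1): P = [5];  Q = [1]
  Insert 6 (step 2): P = [5, 6];  Q = [1, 2]
  Insert 1 (step 3): P = [1, 6] / [5];  Q = [1, 2] / [3]
  Insert 8 (step 4): P = [1, 6, 8] / [5];  Q = [1, 2, 4] / [3]
  Insert 3 (step 5): P = [1, 3, 8] / [5, 6];  Q = [1, 2, 4] / [3, 5]
  Insert 7 (step 6): P = [1, 3, 7] / [5, 6, 8];  Q = [1, 2, 4] / [3, 5, 6]
  Insert 4 (step 7): P = [1, 3, 4] / [5, 6, 7] / [8];  Q = [1, 2, 4] / [3, 5, 6] / [7]
  Insert 2 (step 8): P = [1, 2, 4] / [3, 6, 7] / [5] / [8];  Q = [1, 2, 4] / [3, 5, 6] / [7] / [8]
  Insert 9 (step 9): P = [1, 2, 4, 9] / [3, 6, 7] / [5] / [8];  Q = [1, 2, 4, 9] / [3, 5, 6] / [7] / [8]
Final shape: (4, 3, 1, 1).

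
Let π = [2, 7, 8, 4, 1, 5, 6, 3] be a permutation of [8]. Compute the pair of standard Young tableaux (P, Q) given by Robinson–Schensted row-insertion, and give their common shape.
P = [1, 3, 5, 6] / [2, 4] / [7, 8];  Q = [1, 2, 3, 7] / [4, 6] / [5, 8];  common shape = (4, 2, 2)

Row-insert the values π_1, π_2, … into P one at a time, bumping the leftmost entry strictly greater than the inserted value down to the next row. The recording tableau Q records, in position (i, j), the step at which that cell was added to P.
  Insert 2 (step 1): P = [2];  Q = [1]
  Insert 7 (step 2): P = [2, 7];  Q = [1, 2]
  Insert 8 (step 3): P = [2, 7, 8];  Q = [1, 2, 3]
  Insert 4 (step 4): P = [2, 4, 8] / [7];  Q = [1, 2, 3] / [4]
  Insert 1 (step 5): P = [1, 4, 8] / [2] / [7];  Q = [1, 2, 3] / [4] / [5]
  Insert 5 (step 6): P = [1, 4, 5] / [2, 8] / [7];  Q = [1, 2, 3] / [4, 6] / [5]
  Insert 6 (step 7): P = [1, 4, 5, 6] / [2, 8] / [7];  Q = [1, 2, 3, 7] / [4, 6] / [5]
  Insert 3 (step 8): P = [1, 3, 5, 6] / [2, 4] / [7, 8];  Q = [1, 2, 3, 7] / [4, 6] / [5, 8]
Final shape: (4, 2, 2).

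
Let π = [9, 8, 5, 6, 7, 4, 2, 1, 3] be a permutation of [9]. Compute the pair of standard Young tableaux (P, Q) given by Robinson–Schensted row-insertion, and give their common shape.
P = [1, 3, 7] / [2, 6] / [4] / [5] / [8] / [9];  Q = [1, 4, 5] / [2, 9] / [3] / [6] / [7] / [8];  common shape = (3, 2, 1, 1, 1, 1)

Row-insert the values π_1, π_2, … into P one at a time, bumping the leftmost entry strictly greater than the inserted value down to the next row. The recording tableau Q records, in position (i, j), the step at which that cell was added to P.
  Insert 9 (step 1): P = [9];  Q = [1]
  Insert 8 (step 2): P = [8] / [9];  Q = [1] / [2]
  Insert 5 (step 3): P = [5] / [8] / [9];  Q = [1] / [2] / [3]
  Insert 6 (step 4): P = [5, 6] / [8] / [9];  Q = [1, 4] / [2] / [3]
  Insert 7 (step 5): P = [5, 6, 7] / [8] / [9];  Q = [1, 4, 5] / [2] / [3]
  Insert 4 (step 6): P = [4, 6, 7] / [5] / [8] / [9];  Q = [1, 4, 5] / [2] / [3] / [6]
  Insert 2 (step 7): P = [2, 6, 7] / [4] / [5] / [8] / [9];  Q = [1, 4, 5] / [2] / [3] / [6] / [7]
  Insert 1 (step 8): P = [1, 6, 7] / [2] / [4] / [5] / [8] / [9];  Q = [1, 4, 5] / [2] / [3] / [6] / [7] / [8]
  Insert 3 (step 9): P = [1, 3, 7] / [2, 6] / [4] / [5] / [8] / [9];  Q = [1, 4, 5] / [2, 9] / [3] / [6] / [7] / [8]
Final shape: (3, 2, 1, 1, 1, 1).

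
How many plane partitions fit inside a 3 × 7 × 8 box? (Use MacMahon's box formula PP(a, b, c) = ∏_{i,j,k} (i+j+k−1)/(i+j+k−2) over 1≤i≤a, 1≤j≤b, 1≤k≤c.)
PP(3, 7, 8) = 4971151900

Evaluate the triple product over i = 1..3, j = 1..7, k = 1..8. The factors are (2/1) · (3/2) · (4/3) · (5/4) · (6/5) · (7/6) · (8/7) · (9/8) · … (168 factors total). The numerators and denominators telescope so the product is an integer; carrying out the multiplication exactly gives PP(3, 7, 8) = 4971151900.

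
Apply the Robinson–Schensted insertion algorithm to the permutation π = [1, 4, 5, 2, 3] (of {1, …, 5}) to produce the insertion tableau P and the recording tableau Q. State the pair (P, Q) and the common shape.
P = [1, 2, 3] / [4, 5];  Q = [1, 2, 3] / [4, 5];  common shape = (3, 2)

Row-insert the values π_1, π_2, … into P one at a time, bumping the leftmost entry strictly greater than the inserted value down to the next row. The recording tableau Q records, in position (i, j), the step at which that cell was added to P.
  Insert 1 (step 1): P = [1];  Q = [1]
  Insert 4 (step 2): P = [1, 4];  Q = [1, 2]
  Insert 5 (step 3): P = [1, 4, 5];  Q = [1, 2, 3]
  Insert 2 (step 4): P = [1, 2, 5] / [4];  Q = [1, 2, 3] / [4]
  Insert 3 (step 5): P = [1, 2, 3] / [4, 5];  Q = [1, 2, 3] / [4, 5]
Final shape: (3, 2).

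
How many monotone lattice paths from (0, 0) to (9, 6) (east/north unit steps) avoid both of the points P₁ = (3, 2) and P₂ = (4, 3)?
Number of paths = 2065

Inclusion–exclusion. Total paths: C(15, 9) = 5005. Through P₁: C(5, 3)·C(10, 6) = 2100. Through P₂: C(7, 4)·C(8, 5) = 1960. Since P₁ is strictly southwest of P₂, a monotone path through both must visit P₁ then P₂; paths through both = C(5, 3)·C(2, 1)·C(8, 5) = 1120. Avoid both = 5005 − 2100 − 1960 + 1120 = 2065.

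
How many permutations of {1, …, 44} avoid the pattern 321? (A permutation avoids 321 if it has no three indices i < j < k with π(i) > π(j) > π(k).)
C_44 = 583300119592996693088040

These 321-avoiding permutations are counted by the Catalan number C_n = (1/(n + 1)) · C(2n, n). For n = 44: C_44 = (1/45) · C(88, 44) = 26248505381684851188961800/45 = 583300119592996693088040.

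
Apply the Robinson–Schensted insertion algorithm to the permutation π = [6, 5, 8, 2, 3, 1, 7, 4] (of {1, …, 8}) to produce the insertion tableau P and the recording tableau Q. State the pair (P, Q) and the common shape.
P = [1, 3, 4] / [2, 7] / [5, 8] / [6];  Q = [1, 3, 7] / [2, 5] / [4, 8] / [6];  common shape = (3, 2, 2, 1)

Row-insert the values π_1, π_2, … into P one at a time, bumping the leftmost entry strictly greater than the inserted value down to the next row. The recording tableau Q records, in position (i, j), the step at which that cell was added to P.
  Insert 6 (step 1): P = [6];  Q = [1]
  Insert 5 (step 2): P = [5] / [6];  Q = [1] / [2]
  Insert 8 (step 3): P = [5, 8] / [6];  Q = [1, 3] / [2]
  Insert 2 (step 4): P = [2, 8] / [5] / [6];  Q = [1, 3] / [2] / [4]
  Insert 3 (step 5): P = [2, 3] / [5, 8] / [6];  Q = [1, 3] / [2, 5] / [4]
  Insert 1 (step 6): P = [1, 3] / [2, 8] / [5] / [6];  Q = [1, 3] / [2, 5] / [4] / [6]
  Insert 7 (step 7): P = [1, 3, 7] / [2, 8] / [5] / [6];  Q = [1, 3, 7] / [2, 5] / [4] / [6]
  Insert 4 (step 8): P = [1, 3, 4] / [2, 7] / [5, 8] / [6];  Q = [1, 3, 7] / [2, 5] / [4, 8] / [6]
Final shape: (3, 2, 2, 1).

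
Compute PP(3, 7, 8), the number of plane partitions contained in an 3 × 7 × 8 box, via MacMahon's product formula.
PP(3, 7, 8) = 4971151900

Evaluate the triple product over i = 1..3, j = 1..7, k = 1..8. The factors are (2/1) · (3/2) · (4/3) · (5/4) · (6/5) · (7/6) · (8/7) · (9/8) · … (168 factors total). The numerators and denominators telescope so the product is an integer; carrying out the multiplication exactly gives PP(3, 7, 8) = 4971151900.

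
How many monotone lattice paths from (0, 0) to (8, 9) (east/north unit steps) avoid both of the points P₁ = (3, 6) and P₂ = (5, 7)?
Number of paths = 14206

Inclusion–exclusion. Total paths: C(17, 8) = 24310. Through P₁: C(9, 3)·C(8, 5) = 4704. Through P₂: C(12, 5)·C(5, 3) = 7920. Since P₁ is strictly southwest of P₂, a monotone path through both must visit P₁ then P₂; paths through both = C(9, 3)·C(3, 2)·C(5, 3) = 2520. Avoid both = 24310 − 4704 − 7920 + 2520 = 14206.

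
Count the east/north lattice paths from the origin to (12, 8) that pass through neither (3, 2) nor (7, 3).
Number of paths = 58280

Inclusion–exclusion. Total paths: C(20, 12) = 125970. Through P₁: C(5, 3)·C(15, 9) = 50050. Through P₂: C(10, 7)·C(10, 5) = 30240. Since P₁ is strictly southwest of P₂, a monotone path through both must visit P₁ then P₂; paths through both = C(5, 3)·C(5, 4)·C(10, 5) = 12600. Avoid both = 125970 − 50050 − 30240 + 12600 = 58280.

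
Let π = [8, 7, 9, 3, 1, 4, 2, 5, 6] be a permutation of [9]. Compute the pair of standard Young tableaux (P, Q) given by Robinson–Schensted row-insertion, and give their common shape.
P = [1, 2, 5, 6] / [3, 4] / [7, 9] / [8];  Q = [1, 3, 8, 9] / [2, 6] / [4, 7] / [5];  common shape = (4, 2, 2, 1)

Row-insert the values π_1, π_2, … into P one at a time, bumping the leftmost entry strictly greater than the inserted value down to the next row. The recording tableau Q records, in position (i, j), the step at which that cell was added to P.
  Insert 8 (step 1): P = [8];  Q = [1]
  Insert 7 (step 2): P = [7] / [8];  Q = [1] / [2]
  Insert 9 (step 3): P = [7, 9] / [8];  Q = [1, 3] / [2]
  Insert 3 (step 4): P = [3, 9] / [7] / [8];  Q = [1, 3] / [2] / [4]
  Insert 1 (step 5): P = [1, 9] / [3] / [7] / [8];  Q = [1, 3] / [2] / [4] / [5]
  Insert 4 (step 6): P = [1, 4] / [3, 9] / [7] / [8];  Q = [1, 3] / [2, 6] / [4] / [5]
  Insert 2 (step 7): P = [1, 2] / [3, 4] / [7, 9] / [8];  Q = [1, 3] / [2, 6] / [4, 7] / [5]
  Insert 5 (step 8): P = [1, 2, 5] / [3, 4] / [7, 9] / [8];  Q = [1, 3, 8] / [2, 6] / [4, 7] / [5]
  Insert 6 (step 9): P = [1, 2, 5, 6] / [3, 4] / [7, 9] / [8];  Q = [1, 3, 8, 9] / [2, 6] / [4, 7] / [5]
Final shape: (4, 2, 2, 1).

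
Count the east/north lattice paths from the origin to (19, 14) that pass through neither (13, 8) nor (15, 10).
Number of paths = 487437040

Inclusion–exclusion. Total paths: C(33, 19) = 818809200. Through P₁: C(21, 13)·C(12, 6) = 188024760. Through P₂: C(25, 15)·C(8, 4) = 228813200. Since P₁ is strictly southwest of P₂, a monotone path through both must visit P₁ then P₂; paths through both = C(21, 13)·C(4, 2)·C(8, 4) = 85465800. Avoid both = 818809200 − 188024760 − 228813200 + 85465800 = 487437040.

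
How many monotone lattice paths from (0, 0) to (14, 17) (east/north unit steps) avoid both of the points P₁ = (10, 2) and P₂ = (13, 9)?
Number of paths = 260521209

Inclusion–exclusion. Total paths: C(31, 14) = 265182525. Through P₁: C(12, 10)·C(19, 4) = 255816. Through P₂: C(22, 13)·C(9, 1) = 4476780. Since P₁ is strictly southwest of P₂, a monotone path through both must visit P₁ then P₂; paths through both = C(12, 10)·C(10, 3)·C(9, 1) = 71280. Avoid both = 265182525 − 255816 − 4476780 + 71280 = 260521209.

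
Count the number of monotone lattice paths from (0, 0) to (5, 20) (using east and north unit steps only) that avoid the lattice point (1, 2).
Number of paths = 31185

Total paths from (0, 0) to (5, 20): C(25, 5) = 53130. Paths through (1, 2): (paths (0, 0) → (1, 2)) × (paths (1, 2) → (5, 20)) = C(3, 1) · C(22, 4) = 3 · 7315 = 21945. Avoidance count = 53130 − 21945 = 31185.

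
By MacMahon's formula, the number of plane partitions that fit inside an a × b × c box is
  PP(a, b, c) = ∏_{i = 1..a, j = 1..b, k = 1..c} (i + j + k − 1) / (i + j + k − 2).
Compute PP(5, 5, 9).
PP(5, 5, 9) = 1566039386912

Evaluate the triple product over i = 1..5, j = 1..5, k = 1..9. The factors are (2/1) · (3/2) · (4/3) · (5/4) · (6/5) · (7/6) · (8/7) · (9/8) · … (225 factors total). The numerators and denominators telescope so the product is an integer; carrying out the multiplication exactly gives PP(5, 5, 9) = 1566039386912.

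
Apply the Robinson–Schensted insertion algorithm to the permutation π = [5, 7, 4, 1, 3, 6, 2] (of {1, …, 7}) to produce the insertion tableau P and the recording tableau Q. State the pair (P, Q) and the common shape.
P = [1, 2, 6] / [3, 7] / [4] / [5];  Q = [1, 2, 6] / [3, 5] / [4] / [7];  common shape = (3, 2, 1, 1)

Row-insert the values π_1, π_2, … into P one at a time, bumping the leftmost entry strictly greater than the inserted value down to the next row. The recording tableau Q records, in position (i, j), the step at which that cell was added to P.
  Insert 5 (step 1): P = [5];  Q = [1]
  Insert 7 (step 2): P = [5, 7];  Q = [1, 2]
  Insert 4 (step 3): P = [4, 7] / [5];  Q = [1, 2] / [3]
  Insert 1 (step 4): P = [1, 7] / [4] / [5];  Q = [1, 2] / [3] / [4]
  Insert 3 (step 5): P = [1, 3] / [4, 7] / [5];  Q = [1, 2] / [3, 5] / [4]
  Insert 6 (step 6): P = [1, 3, 6] / [4, 7] / [5];  Q = [1, 2, 6] / [3, 5] / [4]
  Insert 2 (step 7): P = [1, 2, 6] / [3, 7] / [4] / [5];  Q = [1, 2, 6] / [3, 5] / [4] / [7]
Final shape: (3, 2, 1, 1).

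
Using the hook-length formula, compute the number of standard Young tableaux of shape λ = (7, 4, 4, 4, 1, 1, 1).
# SYT of shape (7, 4, 4, 4, 1, 1, 1) = 1094324000

Hook-length formula: f^λ = n! / Π hook(c), product over all cells c of the Young diagram. For λ = (7, 4, 4, 4, 1, 1, 1), n = 22 boxes. Hook lengths by row (left-to-right, top-to-bottom): [13, 9, 8, 7, 3, 2, 1]; [9, 5, 4, 3]; [8, 4, 3, 2]; [7, 3, 2, 1]; [3]; [2]; [1]. Product of hooks = 1027118776320. So f^λ = 22! / 1027118776320 = 1124000727777607680000 / 1027118776320 = 1094324000.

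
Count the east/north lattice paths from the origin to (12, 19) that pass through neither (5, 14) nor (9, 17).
Number of paths = 104735449

Inclusion–exclusion. Total paths: C(31, 12) = 141120525. Through P₁: C(19, 5)·C(12, 7) = 9209376. Through P₂: C(26, 9)·C(5, 3) = 31245500. Since P₁ is strictly southwest of P₂, a monotone path through both must visit P₁ then P₂; paths through both = C(19, 5)·C(7, 4)·C(5, 3) = 4069800. Avoid both = 141120525 − 9209376 − 31245500 + 4069800 = 104735449.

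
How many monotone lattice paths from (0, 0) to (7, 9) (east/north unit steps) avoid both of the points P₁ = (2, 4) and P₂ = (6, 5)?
Number of paths = 5725

Inclusion–exclusion. Total paths: C(16, 7) = 11440. Through P₁: C(6, 2)·C(10, 5) = 3780. Through P₂: C(11, 6)·C(5, 1) = 2310. Since P₁ is strictly southwest of P₂, a monotone path through both must visit P₁ then P₂; paths through both = C(6, 2)·C(5, 4)·C(5, 1) = 375. Avoid both = 11440 − 3780 − 2310 + 375 = 5725.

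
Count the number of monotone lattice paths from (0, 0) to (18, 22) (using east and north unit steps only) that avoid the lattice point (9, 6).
Number of paths = 103155171925

Total paths from (0, 0) to (18, 22): C(40, 18) = 113380261800. Paths through (9, 6): (paths (0, 0) → (9, 6)) × (paths (9, 6) → (18, 22)) = C(15, 9) · C(25, 9) = 5005 · 2042975 = 10225089875. Avoidance count = 113380261800 − 10225089875 = 103155171925.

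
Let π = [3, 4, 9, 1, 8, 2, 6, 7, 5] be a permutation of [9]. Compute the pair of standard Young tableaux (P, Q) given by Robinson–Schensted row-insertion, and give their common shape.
P = [1, 2, 5, 7] / [3, 4, 6] / [8] / [9];  Q = [1, 2, 3, 8] / [4, 5, 7] / [6] / [9];  common shape = (4, 3, 1, 1)

Row-insert the values π_1, π_2, … into P one at a time, bumping the leftmost entry strictly greater than the inserted value down to the next row. The recording tableau Q records, in position (i, j), the step at which that cell was added to P.
  Insert 3 (step 1): P = [3];  Q = [1]
  Insert 4 (step 2): P = [3, 4];  Q = [1, 2]
  Insert 9 (step 3): P = [3, 4, 9];  Q = [1, 2, 3]
  Insert 1 (step 4): P = [1, 4, 9] / [3];  Q = [1, 2, 3] / [4]
  Insert 8 (step 5): P = [1, 4, 8] / [3, 9];  Q = [1, 2, 3] / [4, 5]
  Insert 2 (step 6): P = [1, 2, 8] / [3, 4] / [9];  Q = [1, 2, 3] / [4, 5] / [6]
  Insert 6 (step 7): P = [1, 2, 6] / [3, 4, 8] / [9];  Q = [1, 2, 3] / [4, 5, 7] / [6]
  Insert 7 (step 8): P = [1, 2, 6, 7] / [3, 4, 8] / [9];  Q = [1, 2, 3, 8] / [4, 5, 7] / [6]
  Insert 5 (step 9): P = [1, 2, 5, 7] / [3, 4, 6] / [8] / [9];  Q = [1, 2, 3, 8] / [4, 5, 7] / [6] / [9]
Final shape: (4, 3, 1, 1).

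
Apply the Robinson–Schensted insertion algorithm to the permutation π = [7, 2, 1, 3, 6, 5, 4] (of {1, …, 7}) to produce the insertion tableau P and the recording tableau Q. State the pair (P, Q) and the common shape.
P = [1, 3, 4] / [2, 5] / [6] / [7];  Q = [1, 4, 5] / [2, 6] / [3] / [7];  common shape = (3, 2, 1, 1)

Row-insert the values π_1, π_2, … into P one at a time, bumping the leftmost entry strictly greater than the inserted value down to the next row. The recording tableau Q records, in position (i, j), the step at which that cell was added to P.
  Insert 7 (step 1): P = [7];  Q = [1]
  Insert 2 (step 2): P = [2] / [7];  Q = [1] / [2]
  Insert 1 (step 3): P = [1] / [2] / [7];  Q = [1] / [2] / [3]
  Insert 3 (step 4): P = [1, 3] / [2] / [7];  Q = [1, 4] / [2] / [3]
  Insert 6 (step 5): P = [1, 3, 6] / [2] / [7];  Q = [1, 4, 5] / [2] / [3]
  Insert 5 (step 6): P = [1, 3, 5] / [2, 6] / [7];  Q = [1, 4, 5] / [2, 6] / [3]
  Insert 4 (step 7): P = [1, 3, 4] / [2, 5] / [6] / [7];  Q = [1, 4, 5] / [2, 6] / [3] / [7]
Final shape: (3, 2, 1, 1).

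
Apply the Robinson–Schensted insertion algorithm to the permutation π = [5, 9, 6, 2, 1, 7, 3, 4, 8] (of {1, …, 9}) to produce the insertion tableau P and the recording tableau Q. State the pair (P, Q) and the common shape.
P = [1, 3, 4, 8] / [2, 6, 7] / [5] / [9];  Q = [1, 2, 6, 9] / [3, 7, 8] / [4] / [5];  common shape = (4, 3, 1, 1)

Row-insert the values π_1, π_2, … into P one at a time, bumping the leftmost entry strictly greater than the inserted value down to the next row. The recording tableau Q records, in position (i, j), the step at which that cell was added to P.
  Insert 5 (step 1): P = [5];  Q = [1]
  Insert 9 (step 2): P = [5, 9];  Q = [1, 2]
  Insert 6 (step 3): P = [5, 6] / [9];  Q = [1, 2] / [3]
  Insert 2 (step 4): P = [2, 6] / [5] / [9];  Q = [1, 2] / [3] / [4]
  Insert 1 (step 5): P = [1, 6] / [2] / [5] / [9];  Q = [1, 2] / [3] / [4] / [5]
  Insert 7 (step 6): P = [1, 6, 7] / [2] / [5] / [9];  Q = [1, 2, 6] / [3] / [4] / [5]
  Insert 3 (step 7): P = [1, 3, 7] / [2, 6] / [5] / [9];  Q = [1, 2, 6] / [3, 7] / [4] / [5]
  Insert 4 (step 8): P = [1, 3, 4] / [2, 6, 7] / [5] / [9];  Q = [1, 2, 6] / [3, 7, 8] / [4] / [5]
  Insert 8 (step 9): P = [1, 3, 4, 8] / [2, 6, 7] / [5] / [9];  Q = [1, 2, 6, 9] / [3, 7, 8] / [4] / [5]
Final shape: (4, 3, 1, 1).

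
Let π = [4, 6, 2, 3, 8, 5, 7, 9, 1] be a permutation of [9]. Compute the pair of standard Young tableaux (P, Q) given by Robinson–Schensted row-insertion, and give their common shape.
P = [1, 3, 5, 7, 9] / [2, 6, 8] / [4];  Q = [1, 2, 5, 7, 8] / [3, 4, 6] / [9];  common shape = (5, 3, 1)

Row-insert the values π_1, π_2, … into P one at a time, bumping the leftmost entry strictly greater than the inserted value down to the next row. The recording tableau Q records, in position (i, j), the step at which that cell was added to P.
  Insert 4 (step 1): P = [4];  Q = [1]
  Insert 6 (step 2): P = [4, 6];  Q = [1, 2]
  Insert 2 (step 3): P = [2, 6] / [4];  Q = [1, 2] / [3]
  Insert 3 (step 4): P = [2, 3] / [4, 6];  Q = [1, 2] / [3, 4]
  Insert 8 (step 5): P = [2, 3, 8] / [4, 6];  Q = [1, 2, 5] / [3, 4]
  Insert 5 (step 6): P = [2, 3, 5] / [4, 6, 8];  Q = [1, 2, 5] / [3, 4, 6]
  Insert 7 (step 7): P = [2, 3, 5, 7] / [4, 6, 8];  Q = [1, 2, 5, 7] / [3, 4, 6]
  Insert 9 (step 8): P = [2, 3, 5, 7, 9] / [4, 6, 8];  Q = [1, 2, 5, 7, 8] / [3, 4, 6]
  Insert 1 (step 9): P = [1, 3, 5, 7, 9] / [2, 6, 8] / [4];  Q = [1, 2, 5, 7, 8] / [3, 4, 6] / [9]
Final shape: (5, 3, 1).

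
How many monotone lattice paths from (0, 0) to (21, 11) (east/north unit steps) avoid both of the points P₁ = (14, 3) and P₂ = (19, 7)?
Number of paths = 116066880

Inclusion–exclusion. Total paths: C(32, 21) = 129024480. Through P₁: C(17, 14)·C(15, 7) = 4375800. Through P₂: C(26, 19)·C(6, 2) = 9867000. Since P₁ is strictly southwest of P₂, a monotone path through both must visit P₁ then P₂; paths through both = C(17, 14)·C(9, 5)·C(6, 2) = 1285200. Avoid both = 129024480 − 4375800 − 9867000 + 1285200 = 116066880.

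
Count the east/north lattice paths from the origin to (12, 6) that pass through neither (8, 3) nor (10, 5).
Number of paths = 6750

Inclusion–exclusion. Total paths: C(18, 12) = 18564. Through P₁: C(11, 8)·C(7, 4) = 5775. Through P₂: C(15, 10)·C(3, 2) = 9009. Since P₁ is strictly southwest of P₂, a monotone path through both must visit P₁ then P₂; paths through both = C(11, 8)·C(4, 2)·C(3, 2) = 2970. Avoid both = 18564 − 5775 − 9009 + 2970 = 6750.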